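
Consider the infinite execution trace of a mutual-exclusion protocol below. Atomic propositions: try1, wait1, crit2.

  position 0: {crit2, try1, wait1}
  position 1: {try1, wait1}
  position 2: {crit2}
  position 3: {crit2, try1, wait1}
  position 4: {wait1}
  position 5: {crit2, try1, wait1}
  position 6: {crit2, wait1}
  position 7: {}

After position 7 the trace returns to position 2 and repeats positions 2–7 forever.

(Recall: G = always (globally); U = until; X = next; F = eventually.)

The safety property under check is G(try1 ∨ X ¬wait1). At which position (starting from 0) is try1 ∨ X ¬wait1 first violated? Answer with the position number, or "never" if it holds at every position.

2

Check try1 ∨ X ¬wait1 at each position in order: 0 ✓, 1 ✓.
At position 2 the labels are {crit2} and the next position 3 has {crit2, try1, wait1}, so try1 ∨ X ¬wait1 is false there. This is the first violation.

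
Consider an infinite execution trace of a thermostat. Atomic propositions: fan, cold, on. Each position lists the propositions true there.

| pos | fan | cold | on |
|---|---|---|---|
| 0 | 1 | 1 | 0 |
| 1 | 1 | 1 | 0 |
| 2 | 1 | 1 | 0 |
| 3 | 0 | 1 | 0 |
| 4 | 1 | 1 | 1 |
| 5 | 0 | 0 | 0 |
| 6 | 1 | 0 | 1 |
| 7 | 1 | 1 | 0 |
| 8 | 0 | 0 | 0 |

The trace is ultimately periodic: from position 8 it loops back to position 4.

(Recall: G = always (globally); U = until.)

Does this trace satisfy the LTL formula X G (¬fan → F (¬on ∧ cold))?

The position after 0 is 1; G (¬fan → F (¬on ∧ cold)) is true there.

Holds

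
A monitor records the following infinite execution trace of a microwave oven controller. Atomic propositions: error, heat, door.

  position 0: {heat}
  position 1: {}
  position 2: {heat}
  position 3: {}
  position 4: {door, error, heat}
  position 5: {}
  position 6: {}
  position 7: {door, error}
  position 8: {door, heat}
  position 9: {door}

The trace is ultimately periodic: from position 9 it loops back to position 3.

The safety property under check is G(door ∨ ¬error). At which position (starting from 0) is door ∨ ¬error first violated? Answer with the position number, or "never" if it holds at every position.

never

door ∨ ¬error holds at every position 0..9, and those are all the positions the trace ever visits, so the invariant G(door ∨ ¬error) is never violated.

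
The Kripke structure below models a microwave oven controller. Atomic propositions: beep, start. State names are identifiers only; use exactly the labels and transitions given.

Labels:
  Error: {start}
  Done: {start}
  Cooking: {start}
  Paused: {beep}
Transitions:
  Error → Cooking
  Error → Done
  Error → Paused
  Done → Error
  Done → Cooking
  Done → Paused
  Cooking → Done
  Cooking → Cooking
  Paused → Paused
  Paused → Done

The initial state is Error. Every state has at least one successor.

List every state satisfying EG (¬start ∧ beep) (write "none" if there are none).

States satisfying ¬start ∧ beep: {Paused}.
States satisfying EG (¬start ∧ beep): {Paused}.

{Paused}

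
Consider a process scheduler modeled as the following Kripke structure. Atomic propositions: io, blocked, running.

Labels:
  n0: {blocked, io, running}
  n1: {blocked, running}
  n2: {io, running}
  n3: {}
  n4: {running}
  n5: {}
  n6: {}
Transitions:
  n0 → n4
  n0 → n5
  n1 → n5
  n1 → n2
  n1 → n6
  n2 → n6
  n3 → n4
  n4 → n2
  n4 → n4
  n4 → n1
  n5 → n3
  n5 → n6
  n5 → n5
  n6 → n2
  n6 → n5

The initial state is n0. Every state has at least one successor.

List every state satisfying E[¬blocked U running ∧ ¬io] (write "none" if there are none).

States satisfying ¬blocked: {n2, n3, n4, n5, n6}.
States satisfying running ∧ ¬io: {n1, n4}.
States satisfying E[¬blocked U running ∧ ¬io]: {n1, n2, n3, n4, n5, n6}.

{n1, n2, n3, n4, n5, n6}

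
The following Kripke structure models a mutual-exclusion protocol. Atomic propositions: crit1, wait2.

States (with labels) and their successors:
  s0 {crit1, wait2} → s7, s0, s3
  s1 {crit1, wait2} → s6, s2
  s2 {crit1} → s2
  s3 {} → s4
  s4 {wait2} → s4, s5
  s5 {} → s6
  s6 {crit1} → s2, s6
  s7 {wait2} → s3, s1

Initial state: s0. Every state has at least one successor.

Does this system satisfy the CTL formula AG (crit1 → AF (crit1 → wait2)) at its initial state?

States satisfying crit1 → AF (crit1 → wait2): {s0, s1, s3, s4, s5, s7}.
States satisfying AG (crit1 → AF (crit1 → wait2)): ∅.
s2 is reachable from s0 and violates crit1 → AF (crit1 → wait2), so AG fails at s0.
s0 ∉ Sat(AG (crit1 → AF (crit1 → wait2))).

Does not hold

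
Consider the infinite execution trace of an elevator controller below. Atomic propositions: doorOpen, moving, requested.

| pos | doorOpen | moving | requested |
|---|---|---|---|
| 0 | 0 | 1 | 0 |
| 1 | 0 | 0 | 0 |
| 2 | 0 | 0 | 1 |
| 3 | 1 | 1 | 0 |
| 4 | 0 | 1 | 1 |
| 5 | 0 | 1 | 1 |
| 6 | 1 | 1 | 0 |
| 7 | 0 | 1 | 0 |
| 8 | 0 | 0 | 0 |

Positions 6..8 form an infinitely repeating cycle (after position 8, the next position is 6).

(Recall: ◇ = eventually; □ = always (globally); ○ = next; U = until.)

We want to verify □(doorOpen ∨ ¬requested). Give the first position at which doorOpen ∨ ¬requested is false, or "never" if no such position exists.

2

Check doorOpen ∨ ¬requested at each position in order: 0 ✓, 1 ✓.
At position 2 the labels are {requested}, so doorOpen ∨ ¬requested is false there. This is the first violation.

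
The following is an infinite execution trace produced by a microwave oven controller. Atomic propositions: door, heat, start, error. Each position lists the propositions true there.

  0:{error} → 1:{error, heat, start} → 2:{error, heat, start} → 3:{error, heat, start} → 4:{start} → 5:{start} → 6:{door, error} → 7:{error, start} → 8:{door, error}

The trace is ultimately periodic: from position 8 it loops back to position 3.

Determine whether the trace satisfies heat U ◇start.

Satisfied

Walking from position 0: ◇start first holds at position 0, and heat holds at every earlier position along the way, so heat U ◇start holds.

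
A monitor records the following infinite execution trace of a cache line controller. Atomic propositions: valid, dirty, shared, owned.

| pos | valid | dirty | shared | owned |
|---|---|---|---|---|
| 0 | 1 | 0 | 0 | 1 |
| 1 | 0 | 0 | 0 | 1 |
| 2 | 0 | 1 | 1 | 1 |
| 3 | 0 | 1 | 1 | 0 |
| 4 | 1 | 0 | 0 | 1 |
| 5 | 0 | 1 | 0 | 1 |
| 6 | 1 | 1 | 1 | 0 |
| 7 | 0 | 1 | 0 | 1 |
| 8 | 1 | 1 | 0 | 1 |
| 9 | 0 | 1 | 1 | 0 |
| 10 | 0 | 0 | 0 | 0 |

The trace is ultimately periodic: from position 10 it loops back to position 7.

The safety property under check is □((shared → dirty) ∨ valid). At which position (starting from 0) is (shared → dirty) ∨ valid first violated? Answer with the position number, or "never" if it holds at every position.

never

(shared → dirty) ∨ valid holds at every position 0..10, and those are all the positions the trace ever visits, so the invariant □((shared → dirty) ∨ valid) is never violated.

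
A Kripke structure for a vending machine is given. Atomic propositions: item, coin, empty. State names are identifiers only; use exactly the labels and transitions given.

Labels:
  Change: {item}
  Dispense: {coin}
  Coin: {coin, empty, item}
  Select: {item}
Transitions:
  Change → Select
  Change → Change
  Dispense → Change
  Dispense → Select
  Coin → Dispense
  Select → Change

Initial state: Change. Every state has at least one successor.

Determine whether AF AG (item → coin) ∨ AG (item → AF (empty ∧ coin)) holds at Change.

Does not hold

States satisfying AG (item → coin): ∅.
States satisfying AF AG (item → coin): ∅.
States satisfying item → AF (empty ∧ coin): {Dispense, Coin}.
States satisfying AG (item → AF (empty ∧ coin)): ∅.
States satisfying AF AG (item → coin) ∨ AG (item → AF (empty ∧ coin)): ∅.
Change ∉ Sat(AF AG (item → coin) ∨ AG (item → AF (empty ∧ coin))).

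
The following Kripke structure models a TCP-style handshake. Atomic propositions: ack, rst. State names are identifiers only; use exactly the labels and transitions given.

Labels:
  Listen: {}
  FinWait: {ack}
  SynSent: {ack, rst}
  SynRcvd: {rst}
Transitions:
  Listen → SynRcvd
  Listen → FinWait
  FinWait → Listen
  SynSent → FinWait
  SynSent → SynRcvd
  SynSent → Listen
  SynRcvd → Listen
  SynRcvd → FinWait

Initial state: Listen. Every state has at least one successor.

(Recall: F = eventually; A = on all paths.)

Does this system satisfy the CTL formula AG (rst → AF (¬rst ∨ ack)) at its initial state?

States satisfying rst → AF (¬rst ∨ ack): {Listen, FinWait, SynSent, SynRcvd}.
States satisfying AG (rst → AF (¬rst ∨ ack)): {Listen, FinWait, SynSent, SynRcvd}.
Every state reachable from Listen satisfies rst → AF (¬rst ∨ ack).
Listen ∈ Sat(AG (rst → AF (¬rst ∨ ack))).

Satisfied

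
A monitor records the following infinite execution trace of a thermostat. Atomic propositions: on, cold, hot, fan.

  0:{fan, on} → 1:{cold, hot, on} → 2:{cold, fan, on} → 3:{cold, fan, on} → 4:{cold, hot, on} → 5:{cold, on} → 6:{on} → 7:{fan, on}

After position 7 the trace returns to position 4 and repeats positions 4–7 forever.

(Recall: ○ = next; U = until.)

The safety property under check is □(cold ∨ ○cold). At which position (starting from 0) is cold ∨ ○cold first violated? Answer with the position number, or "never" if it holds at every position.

6

Check cold ∨ ○cold at each position in order: 0 ✓, 1 ✓, 2 ✓, 3 ✓, 4 ✓, 5 ✓.
At position 6 the labels are {on} and the next position 7 has {fan, on}, so cold ∨ ○cold is false there. This is the first violation.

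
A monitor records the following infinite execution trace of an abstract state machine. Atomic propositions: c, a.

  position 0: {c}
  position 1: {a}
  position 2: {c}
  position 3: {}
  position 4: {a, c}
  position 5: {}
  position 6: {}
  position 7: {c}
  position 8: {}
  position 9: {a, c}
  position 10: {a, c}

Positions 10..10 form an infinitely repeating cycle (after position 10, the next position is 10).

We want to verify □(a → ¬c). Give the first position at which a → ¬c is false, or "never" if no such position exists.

4

Check a → ¬c at each position in order: 0 ✓, 1 ✓, 2 ✓, 3 ✓.
At position 4 the labels are {a, c}, so a → ¬c is false there. This is the first violation.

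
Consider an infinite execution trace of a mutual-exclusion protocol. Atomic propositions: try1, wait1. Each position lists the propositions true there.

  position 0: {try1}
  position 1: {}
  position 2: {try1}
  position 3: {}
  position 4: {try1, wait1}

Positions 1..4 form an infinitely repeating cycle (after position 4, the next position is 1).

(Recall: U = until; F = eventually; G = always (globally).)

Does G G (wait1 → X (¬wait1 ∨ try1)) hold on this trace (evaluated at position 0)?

Holds

G (wait1 → X (¬wait1 ∨ try1)) holds at every position 0..4, and those are all positions ever visited, so G G (wait1 → X (¬wait1 ∨ try1)) holds.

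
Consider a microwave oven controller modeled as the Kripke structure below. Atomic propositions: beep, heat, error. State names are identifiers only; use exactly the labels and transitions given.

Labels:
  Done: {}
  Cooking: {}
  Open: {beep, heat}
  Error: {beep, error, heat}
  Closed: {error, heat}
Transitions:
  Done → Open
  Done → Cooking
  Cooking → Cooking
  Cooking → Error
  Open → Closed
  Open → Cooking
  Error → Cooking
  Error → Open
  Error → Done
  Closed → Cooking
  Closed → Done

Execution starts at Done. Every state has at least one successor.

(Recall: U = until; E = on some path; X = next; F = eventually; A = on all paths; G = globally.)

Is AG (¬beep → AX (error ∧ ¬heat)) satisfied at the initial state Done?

No

States satisfying ¬beep → AX (error ∧ ¬heat): {Open, Error}.
States satisfying AG (¬beep → AX (error ∧ ¬heat)): ∅.
Closed is reachable from Done and violates ¬beep → AX (error ∧ ¬heat), so AG fails at Done.
Done ∉ Sat(AG (¬beep → AX (error ∧ ¬heat))).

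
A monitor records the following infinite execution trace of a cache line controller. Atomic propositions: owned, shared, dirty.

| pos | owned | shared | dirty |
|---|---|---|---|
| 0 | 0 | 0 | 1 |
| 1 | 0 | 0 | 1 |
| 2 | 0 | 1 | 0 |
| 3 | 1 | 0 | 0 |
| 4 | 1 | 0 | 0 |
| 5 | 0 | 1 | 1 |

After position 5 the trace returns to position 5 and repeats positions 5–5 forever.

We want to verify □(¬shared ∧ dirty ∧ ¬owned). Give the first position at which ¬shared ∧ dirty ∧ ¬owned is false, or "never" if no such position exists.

Check ¬shared ∧ dirty ∧ ¬owned at each position in order: 0 ✓, 1 ✓.
At position 2 the labels are {shared}, so ¬shared ∧ dirty ∧ ¬owned is false there. This is the first violation.

2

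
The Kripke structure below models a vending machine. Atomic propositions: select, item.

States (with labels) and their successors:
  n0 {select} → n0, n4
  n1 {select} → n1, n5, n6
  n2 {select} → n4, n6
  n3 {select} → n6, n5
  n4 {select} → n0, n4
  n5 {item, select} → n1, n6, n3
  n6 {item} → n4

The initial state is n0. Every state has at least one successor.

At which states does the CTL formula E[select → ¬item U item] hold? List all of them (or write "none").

{n1, n2, n3, n5, n6}

States satisfying select → ¬item: {n0, n1, n2, n3, n4, n6}.
States satisfying item: {n5, n6}.
States satisfying E[select → ¬item U item]: {n1, n2, n3, n5, n6}.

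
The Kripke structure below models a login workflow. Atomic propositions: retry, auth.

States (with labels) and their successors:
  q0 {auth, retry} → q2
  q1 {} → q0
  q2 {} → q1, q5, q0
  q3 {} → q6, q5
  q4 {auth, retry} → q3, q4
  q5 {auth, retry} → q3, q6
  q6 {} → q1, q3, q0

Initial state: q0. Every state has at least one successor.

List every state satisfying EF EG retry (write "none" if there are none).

States satisfying EG retry: {q4}.
States satisfying EF EG retry: {q4}.

{q4}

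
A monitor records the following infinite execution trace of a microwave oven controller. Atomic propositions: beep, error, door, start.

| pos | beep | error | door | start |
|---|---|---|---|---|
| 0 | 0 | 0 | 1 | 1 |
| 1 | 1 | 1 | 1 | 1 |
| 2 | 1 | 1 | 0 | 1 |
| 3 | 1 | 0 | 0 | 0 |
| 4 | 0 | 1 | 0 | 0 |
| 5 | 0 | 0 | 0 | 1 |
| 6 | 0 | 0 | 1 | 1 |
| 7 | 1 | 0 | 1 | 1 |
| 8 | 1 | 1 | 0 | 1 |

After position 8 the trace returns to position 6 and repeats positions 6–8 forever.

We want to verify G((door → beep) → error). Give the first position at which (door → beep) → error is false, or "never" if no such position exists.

Check (door → beep) → error at each position in order: 0 ✓, 1 ✓, 2 ✓.
At position 3 the labels are {beep}, so (door → beep) → error is false there. This is the first violation.

3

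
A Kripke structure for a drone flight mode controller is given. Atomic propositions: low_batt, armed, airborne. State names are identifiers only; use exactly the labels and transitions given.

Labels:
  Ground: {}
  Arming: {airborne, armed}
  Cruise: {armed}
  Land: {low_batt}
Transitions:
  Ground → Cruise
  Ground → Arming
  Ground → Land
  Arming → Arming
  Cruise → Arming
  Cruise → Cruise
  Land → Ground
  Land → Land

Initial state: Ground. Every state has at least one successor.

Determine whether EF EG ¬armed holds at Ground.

States satisfying EG ¬armed: {Ground, Land}.
States satisfying EF EG ¬armed: {Ground, Land}.
Some path from Ground reaches a state where EG ¬armed holds.
Ground ∈ Sat(EF EG ¬armed).

Yes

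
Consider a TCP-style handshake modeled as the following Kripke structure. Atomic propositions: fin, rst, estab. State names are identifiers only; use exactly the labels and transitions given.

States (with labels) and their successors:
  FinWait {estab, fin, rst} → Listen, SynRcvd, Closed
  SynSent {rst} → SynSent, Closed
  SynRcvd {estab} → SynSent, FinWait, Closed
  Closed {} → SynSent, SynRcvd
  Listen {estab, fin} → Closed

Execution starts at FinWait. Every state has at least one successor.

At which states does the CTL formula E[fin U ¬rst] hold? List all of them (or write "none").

States satisfying fin: {FinWait, Listen}.
States satisfying ¬rst: {SynRcvd, Closed, Listen}.
States satisfying E[fin U ¬rst]: {FinWait, SynRcvd, Closed, Listen}.

{FinWait, SynRcvd, Closed, Listen}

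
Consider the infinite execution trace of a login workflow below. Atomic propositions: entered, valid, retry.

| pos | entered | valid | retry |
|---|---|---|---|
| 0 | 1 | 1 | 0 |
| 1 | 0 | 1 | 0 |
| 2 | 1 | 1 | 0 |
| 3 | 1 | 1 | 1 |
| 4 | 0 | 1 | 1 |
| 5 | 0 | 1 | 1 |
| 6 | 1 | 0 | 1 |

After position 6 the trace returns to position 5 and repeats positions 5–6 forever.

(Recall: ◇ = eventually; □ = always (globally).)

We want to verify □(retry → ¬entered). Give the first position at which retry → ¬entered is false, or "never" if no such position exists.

3

Check retry → ¬entered at each position in order: 0 ✓, 1 ✓, 2 ✓.
At position 3 the labels are {entered, retry, valid}, so retry → ¬entered is false there. This is the first violation.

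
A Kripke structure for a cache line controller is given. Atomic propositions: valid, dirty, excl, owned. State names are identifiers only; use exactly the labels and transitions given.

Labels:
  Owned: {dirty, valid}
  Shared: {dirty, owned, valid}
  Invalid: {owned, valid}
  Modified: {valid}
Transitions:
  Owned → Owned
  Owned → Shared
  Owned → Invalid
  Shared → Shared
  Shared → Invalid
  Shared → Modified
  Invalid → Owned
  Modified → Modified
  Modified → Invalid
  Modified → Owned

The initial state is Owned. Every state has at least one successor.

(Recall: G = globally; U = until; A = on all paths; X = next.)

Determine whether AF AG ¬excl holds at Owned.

Holds

States satisfying AG ¬excl: {Owned, Shared, Invalid, Modified}.
States satisfying AF AG ¬excl: {Owned, Shared, Invalid, Modified}.
Owned ∈ Sat(AF AG ¬excl).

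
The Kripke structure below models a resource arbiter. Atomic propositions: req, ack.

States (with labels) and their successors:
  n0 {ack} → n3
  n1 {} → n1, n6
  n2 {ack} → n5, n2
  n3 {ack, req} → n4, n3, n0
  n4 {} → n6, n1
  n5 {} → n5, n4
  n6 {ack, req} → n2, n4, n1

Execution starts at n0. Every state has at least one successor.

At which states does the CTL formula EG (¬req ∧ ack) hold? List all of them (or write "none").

States satisfying ¬req ∧ ack: {n0, n2}.
States satisfying EG (¬req ∧ ack): {n2}.

{n2}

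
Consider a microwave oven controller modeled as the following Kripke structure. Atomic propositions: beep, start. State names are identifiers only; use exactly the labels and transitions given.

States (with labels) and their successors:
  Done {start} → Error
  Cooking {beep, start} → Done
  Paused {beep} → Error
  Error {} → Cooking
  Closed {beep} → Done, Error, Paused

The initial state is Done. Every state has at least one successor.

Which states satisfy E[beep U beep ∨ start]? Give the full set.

States satisfying beep: {Cooking, Paused, Closed}.
States satisfying beep ∨ start: {Done, Cooking, Paused, Closed}.
States satisfying E[beep U beep ∨ start]: {Done, Cooking, Paused, Closed}.

{Done, Cooking, Paused, Closed}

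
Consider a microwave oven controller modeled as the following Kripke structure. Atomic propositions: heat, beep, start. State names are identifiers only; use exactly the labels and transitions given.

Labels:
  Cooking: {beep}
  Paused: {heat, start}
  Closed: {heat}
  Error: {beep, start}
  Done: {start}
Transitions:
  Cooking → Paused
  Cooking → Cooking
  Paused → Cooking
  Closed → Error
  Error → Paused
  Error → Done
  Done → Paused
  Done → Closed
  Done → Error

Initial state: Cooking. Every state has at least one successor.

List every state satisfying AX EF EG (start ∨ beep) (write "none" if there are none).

{Cooking, Paused, Closed, Error, Done}

States satisfying EF EG (start ∨ beep): {Cooking, Paused, Closed, Error, Done}.
States satisfying AX EF EG (start ∨ beep): {Cooking, Paused, Closed, Error, Done}.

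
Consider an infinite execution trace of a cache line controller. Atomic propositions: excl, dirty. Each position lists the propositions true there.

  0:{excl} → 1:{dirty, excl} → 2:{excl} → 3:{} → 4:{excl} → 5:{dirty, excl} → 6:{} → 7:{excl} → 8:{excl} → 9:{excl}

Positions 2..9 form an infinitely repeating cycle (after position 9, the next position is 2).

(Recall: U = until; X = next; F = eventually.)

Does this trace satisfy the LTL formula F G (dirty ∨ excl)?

No

G (dirty ∨ excl) is false at every position 0..9, so it never becomes true and F G (dirty ∨ excl) fails.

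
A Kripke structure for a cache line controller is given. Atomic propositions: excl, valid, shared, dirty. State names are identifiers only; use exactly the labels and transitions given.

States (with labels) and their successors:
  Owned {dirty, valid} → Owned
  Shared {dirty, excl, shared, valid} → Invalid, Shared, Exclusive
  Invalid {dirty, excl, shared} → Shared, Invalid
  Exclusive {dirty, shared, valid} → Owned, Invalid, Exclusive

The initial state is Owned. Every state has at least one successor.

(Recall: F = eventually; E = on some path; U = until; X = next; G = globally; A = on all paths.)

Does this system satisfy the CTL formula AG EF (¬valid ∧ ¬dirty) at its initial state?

Does not hold

States satisfying EF (¬valid ∧ ¬dirty): ∅.
States satisfying AG EF (¬valid ∧ ¬dirty): ∅.
Owned is reachable from Owned and violates EF (¬valid ∧ ¬dirty), so AG fails at Owned.
Owned ∉ Sat(AG EF (¬valid ∧ ¬dirty)).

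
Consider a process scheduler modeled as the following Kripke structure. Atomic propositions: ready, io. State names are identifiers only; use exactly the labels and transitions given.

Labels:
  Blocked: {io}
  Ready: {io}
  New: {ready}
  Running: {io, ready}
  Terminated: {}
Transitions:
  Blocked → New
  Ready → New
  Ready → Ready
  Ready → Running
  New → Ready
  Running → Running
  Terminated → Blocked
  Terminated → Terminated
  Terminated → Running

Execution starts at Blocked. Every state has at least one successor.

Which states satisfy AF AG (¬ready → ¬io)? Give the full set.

States satisfying AG (¬ready → ¬io): {Running}.
States satisfying AF AG (¬ready → ¬io): {Running}.

{Running}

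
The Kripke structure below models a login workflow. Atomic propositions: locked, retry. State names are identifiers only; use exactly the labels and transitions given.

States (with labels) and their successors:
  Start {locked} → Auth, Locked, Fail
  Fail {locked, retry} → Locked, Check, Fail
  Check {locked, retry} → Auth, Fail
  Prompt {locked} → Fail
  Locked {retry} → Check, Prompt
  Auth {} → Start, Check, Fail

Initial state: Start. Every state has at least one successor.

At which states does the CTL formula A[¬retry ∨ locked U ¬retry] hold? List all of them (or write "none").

{Start, Prompt, Auth}

States satisfying ¬retry ∨ locked: {Start, Fail, Check, Prompt, Auth}.
States satisfying ¬retry: {Start, Prompt, Auth}.
States satisfying A[¬retry ∨ locked U ¬retry]: {Start, Prompt, Auth}.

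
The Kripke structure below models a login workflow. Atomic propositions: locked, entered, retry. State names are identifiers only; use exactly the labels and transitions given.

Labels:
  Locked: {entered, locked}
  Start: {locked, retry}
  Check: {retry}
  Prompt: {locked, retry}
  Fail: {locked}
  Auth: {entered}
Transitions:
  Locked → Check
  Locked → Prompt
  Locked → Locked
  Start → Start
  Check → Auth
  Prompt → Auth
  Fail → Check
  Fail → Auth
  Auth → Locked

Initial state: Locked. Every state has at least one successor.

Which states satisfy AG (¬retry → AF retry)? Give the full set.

{Start}

States satisfying ¬retry → AF retry: {Start, Check, Prompt}.
States satisfying AG (¬retry → AF retry): {Start}.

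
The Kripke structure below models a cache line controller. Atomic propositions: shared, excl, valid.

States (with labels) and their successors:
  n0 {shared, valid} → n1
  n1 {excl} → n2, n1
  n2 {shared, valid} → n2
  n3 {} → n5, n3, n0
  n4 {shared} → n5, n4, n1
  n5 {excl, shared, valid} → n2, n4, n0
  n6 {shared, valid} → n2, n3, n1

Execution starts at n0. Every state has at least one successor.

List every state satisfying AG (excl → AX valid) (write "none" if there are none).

States satisfying excl → AX valid: {n0, n2, n3, n4, n6}.
States satisfying AG (excl → AX valid): {n2}.

{n2}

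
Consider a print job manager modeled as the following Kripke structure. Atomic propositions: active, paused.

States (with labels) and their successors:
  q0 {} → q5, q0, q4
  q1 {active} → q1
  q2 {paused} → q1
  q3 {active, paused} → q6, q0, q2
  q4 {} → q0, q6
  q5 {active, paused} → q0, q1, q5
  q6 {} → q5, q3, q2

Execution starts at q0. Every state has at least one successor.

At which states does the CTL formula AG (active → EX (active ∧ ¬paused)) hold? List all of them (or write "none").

States satisfying active → EX (active ∧ ¬paused): {q0, q1, q2, q4, q5, q6}.
States satisfying AG (active → EX (active ∧ ¬paused)): {q1, q2}.

{q1, q2}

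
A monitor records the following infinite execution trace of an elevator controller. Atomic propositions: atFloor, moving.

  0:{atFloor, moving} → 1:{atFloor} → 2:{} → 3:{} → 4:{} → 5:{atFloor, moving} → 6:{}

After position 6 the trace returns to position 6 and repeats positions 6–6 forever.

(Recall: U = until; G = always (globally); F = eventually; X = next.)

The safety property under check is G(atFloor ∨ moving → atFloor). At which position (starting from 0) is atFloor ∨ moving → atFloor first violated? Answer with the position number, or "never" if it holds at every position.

atFloor ∨ moving → atFloor holds at every position 0..6, and those are all the positions the trace ever visits, so the invariant G(atFloor ∨ moving → atFloor) is never violated.

never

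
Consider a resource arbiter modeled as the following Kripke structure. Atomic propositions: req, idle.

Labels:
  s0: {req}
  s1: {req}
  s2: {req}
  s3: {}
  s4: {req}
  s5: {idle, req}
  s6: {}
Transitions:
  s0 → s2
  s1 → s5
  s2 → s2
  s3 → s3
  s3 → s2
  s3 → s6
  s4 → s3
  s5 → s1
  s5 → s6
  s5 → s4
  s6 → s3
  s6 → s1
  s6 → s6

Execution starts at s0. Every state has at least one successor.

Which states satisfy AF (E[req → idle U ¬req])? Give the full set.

States satisfying E[req → idle U ¬req]: {s3, s5, s6}.
States satisfying AF (E[req → idle U ¬req]): {s1, s3, s4, s5, s6}.

{s1, s3, s4, s5, s6}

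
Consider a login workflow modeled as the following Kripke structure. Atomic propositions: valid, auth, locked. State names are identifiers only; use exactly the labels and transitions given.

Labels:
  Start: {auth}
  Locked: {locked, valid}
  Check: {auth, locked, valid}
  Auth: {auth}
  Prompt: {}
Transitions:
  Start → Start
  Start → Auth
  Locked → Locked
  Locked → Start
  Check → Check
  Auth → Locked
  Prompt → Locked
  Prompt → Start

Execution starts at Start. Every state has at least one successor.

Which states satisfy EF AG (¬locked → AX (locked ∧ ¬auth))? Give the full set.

States satisfying AG (¬locked → AX (locked ∧ ¬auth)): {Check}.
States satisfying EF AG (¬locked → AX (locked ∧ ¬auth)): {Check}.

{Check}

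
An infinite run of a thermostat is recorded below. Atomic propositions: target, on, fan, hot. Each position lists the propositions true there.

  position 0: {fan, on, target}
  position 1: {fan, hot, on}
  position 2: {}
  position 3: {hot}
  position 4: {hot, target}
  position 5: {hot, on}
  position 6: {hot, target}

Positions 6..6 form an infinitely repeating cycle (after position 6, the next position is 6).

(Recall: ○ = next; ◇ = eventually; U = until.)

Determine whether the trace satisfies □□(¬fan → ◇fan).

Violated

□(¬fan → ◇fan) must hold at every position from 0 onward. It fails at position 0, so □□(¬fan → ◇fan) is false.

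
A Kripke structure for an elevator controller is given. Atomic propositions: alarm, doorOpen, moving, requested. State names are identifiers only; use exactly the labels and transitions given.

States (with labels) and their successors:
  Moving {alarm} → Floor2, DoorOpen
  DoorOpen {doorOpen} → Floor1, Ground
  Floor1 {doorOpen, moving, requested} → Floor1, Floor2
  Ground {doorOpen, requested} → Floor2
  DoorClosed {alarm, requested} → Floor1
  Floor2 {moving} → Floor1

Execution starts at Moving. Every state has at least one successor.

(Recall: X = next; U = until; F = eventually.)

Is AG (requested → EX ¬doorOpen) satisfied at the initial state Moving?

States satisfying requested → EX ¬doorOpen: {Moving, DoorOpen, Floor1, Ground, Floor2}.
States satisfying AG (requested → EX ¬doorOpen): {Moving, DoorOpen, Floor1, Ground, Floor2}.
Every state reachable from Moving satisfies requested → EX ¬doorOpen.
Moving ∈ Sat(AG (requested → EX ¬doorOpen)).

Satisfied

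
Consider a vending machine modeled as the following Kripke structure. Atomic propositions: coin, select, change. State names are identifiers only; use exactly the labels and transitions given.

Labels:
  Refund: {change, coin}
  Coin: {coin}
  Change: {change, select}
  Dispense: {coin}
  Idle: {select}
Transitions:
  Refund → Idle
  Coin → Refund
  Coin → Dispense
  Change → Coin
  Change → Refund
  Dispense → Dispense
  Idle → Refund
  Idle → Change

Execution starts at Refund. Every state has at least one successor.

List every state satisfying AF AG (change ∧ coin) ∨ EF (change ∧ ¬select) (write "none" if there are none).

{Refund, Coin, Change, Idle}

States satisfying AG (change ∧ coin): ∅.
States satisfying AF AG (change ∧ coin): ∅.
States satisfying change ∧ ¬select: {Refund}.
States satisfying EF (change ∧ ¬select): {Refund, Coin, Change, Idle}.
States satisfying AF AG (change ∧ coin) ∨ EF (change ∧ ¬select): {Refund, Coin, Change, Idle}.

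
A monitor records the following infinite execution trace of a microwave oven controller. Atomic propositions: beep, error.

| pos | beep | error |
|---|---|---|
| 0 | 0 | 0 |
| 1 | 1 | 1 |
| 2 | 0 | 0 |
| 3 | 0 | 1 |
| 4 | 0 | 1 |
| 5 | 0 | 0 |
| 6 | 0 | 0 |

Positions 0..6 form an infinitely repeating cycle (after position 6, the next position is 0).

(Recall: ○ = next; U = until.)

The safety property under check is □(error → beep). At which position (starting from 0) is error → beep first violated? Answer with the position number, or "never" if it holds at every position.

Check error → beep at each position in order: 0 ✓, 1 ✓, 2 ✓.
At position 3 the labels are {error}, so error → beep is false there. This is the first violation.

3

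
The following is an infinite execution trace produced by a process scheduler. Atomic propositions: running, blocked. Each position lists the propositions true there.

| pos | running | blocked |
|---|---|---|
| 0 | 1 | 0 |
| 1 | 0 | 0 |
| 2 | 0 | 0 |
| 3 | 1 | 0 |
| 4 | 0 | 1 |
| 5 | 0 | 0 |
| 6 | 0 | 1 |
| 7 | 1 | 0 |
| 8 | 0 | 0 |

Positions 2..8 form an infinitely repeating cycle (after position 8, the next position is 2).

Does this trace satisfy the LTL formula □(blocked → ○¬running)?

Does not hold

blocked → ○¬running must hold at every position from 0 onward. It fails at position 6, so □(blocked → ○¬running) is false.
Positions where blocked holds: 4, 6.
Check ○¬running at each: 4→ok, 6→fails.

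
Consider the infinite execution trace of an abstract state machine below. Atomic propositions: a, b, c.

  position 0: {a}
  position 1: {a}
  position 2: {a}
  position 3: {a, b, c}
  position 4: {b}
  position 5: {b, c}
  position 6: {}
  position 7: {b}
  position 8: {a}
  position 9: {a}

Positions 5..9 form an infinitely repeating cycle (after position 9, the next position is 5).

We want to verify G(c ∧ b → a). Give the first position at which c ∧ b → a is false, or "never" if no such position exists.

Check c ∧ b → a at each position in order: 0 ✓, 1 ✓, 2 ✓, 3 ✓, 4 ✓.
At position 5 the labels are {b, c}, so c ∧ b → a is false there. This is the first violation.

5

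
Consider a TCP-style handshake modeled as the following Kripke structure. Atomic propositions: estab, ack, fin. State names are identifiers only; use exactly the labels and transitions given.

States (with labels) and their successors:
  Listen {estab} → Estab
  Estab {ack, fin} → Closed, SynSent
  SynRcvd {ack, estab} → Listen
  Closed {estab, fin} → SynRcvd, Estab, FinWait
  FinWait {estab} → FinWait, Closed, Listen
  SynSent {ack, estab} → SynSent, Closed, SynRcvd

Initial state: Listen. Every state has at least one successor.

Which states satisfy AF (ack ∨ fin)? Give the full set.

States satisfying ack ∨ fin: {Estab, SynRcvd, Closed, SynSent}.
States satisfying AF (ack ∨ fin): {Listen, Estab, SynRcvd, Closed, SynSent}.

{Listen, Estab, SynRcvd, Closed, SynSent}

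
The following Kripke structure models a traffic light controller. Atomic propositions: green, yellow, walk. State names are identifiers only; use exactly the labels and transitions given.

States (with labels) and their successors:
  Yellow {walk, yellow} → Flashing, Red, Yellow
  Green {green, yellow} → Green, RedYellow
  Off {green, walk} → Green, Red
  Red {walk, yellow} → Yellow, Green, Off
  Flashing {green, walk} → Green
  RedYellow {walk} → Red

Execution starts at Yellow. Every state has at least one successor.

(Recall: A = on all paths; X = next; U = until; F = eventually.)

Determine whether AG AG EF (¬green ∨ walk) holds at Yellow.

Satisfied

States satisfying AG EF (¬green ∨ walk): {Yellow, Green, Off, Red, Flashing, RedYellow}.
States satisfying AG AG EF (¬green ∨ walk): {Yellow, Green, Off, Red, Flashing, RedYellow}.
Every state reachable from Yellow satisfies AG EF (¬green ∨ walk).
Yellow ∈ Sat(AG AG EF (¬green ∨ walk)).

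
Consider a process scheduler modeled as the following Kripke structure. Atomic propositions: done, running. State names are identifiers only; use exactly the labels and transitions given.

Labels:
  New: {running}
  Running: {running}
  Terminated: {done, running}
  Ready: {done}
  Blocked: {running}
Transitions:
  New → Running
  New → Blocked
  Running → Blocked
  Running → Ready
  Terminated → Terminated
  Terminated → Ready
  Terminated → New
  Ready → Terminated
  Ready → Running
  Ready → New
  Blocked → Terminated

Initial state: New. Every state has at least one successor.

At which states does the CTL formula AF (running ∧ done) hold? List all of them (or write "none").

States satisfying running ∧ done: {Terminated}.
States satisfying AF (running ∧ done): {Terminated, Blocked}.

{Terminated, Blocked}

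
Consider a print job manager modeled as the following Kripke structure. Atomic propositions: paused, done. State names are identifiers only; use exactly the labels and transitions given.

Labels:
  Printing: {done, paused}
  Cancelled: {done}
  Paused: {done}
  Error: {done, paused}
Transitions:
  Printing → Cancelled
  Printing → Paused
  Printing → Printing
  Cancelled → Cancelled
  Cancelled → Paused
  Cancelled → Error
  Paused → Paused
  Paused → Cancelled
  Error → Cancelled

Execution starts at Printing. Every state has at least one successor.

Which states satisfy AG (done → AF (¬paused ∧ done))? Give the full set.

{Cancelled, Paused, Error}

States satisfying done → AF (¬paused ∧ done): {Cancelled, Paused, Error}.
States satisfying AG (done → AF (¬paused ∧ done)): {Cancelled, Paused, Error}.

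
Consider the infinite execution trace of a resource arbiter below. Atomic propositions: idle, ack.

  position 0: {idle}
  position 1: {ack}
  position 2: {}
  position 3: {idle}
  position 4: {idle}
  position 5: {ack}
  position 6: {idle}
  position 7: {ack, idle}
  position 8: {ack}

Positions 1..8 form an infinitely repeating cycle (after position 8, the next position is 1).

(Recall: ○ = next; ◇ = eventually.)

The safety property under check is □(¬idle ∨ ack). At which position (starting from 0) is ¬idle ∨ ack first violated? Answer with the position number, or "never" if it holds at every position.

0

At position 0 the labels are {idle}, so ¬idle ∨ ack is false there. This is the first violation.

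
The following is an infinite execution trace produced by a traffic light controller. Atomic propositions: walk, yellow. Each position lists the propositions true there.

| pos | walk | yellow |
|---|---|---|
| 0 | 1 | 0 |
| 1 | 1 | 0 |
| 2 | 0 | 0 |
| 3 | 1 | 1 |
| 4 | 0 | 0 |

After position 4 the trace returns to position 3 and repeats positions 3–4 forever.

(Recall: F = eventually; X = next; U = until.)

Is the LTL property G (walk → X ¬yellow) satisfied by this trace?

walk → X ¬yellow holds at every position 0..4, and those are all positions ever visited, so G (walk → X ¬yellow) holds.
Positions where walk holds: 0, 1, 3.
Check X ¬yellow at each: 0→ok, 1→ok, 3→ok.

Holds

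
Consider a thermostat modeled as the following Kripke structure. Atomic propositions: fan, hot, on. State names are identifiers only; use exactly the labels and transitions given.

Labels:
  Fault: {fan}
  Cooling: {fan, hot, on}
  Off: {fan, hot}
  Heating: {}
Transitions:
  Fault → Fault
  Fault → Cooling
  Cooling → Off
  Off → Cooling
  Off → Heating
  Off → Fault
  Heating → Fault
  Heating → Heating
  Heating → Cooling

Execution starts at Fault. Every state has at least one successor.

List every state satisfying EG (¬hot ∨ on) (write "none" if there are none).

{Fault, Heating}

States satisfying ¬hot ∨ on: {Fault, Cooling, Heating}.
States satisfying EG (¬hot ∨ on): {Fault, Heating}.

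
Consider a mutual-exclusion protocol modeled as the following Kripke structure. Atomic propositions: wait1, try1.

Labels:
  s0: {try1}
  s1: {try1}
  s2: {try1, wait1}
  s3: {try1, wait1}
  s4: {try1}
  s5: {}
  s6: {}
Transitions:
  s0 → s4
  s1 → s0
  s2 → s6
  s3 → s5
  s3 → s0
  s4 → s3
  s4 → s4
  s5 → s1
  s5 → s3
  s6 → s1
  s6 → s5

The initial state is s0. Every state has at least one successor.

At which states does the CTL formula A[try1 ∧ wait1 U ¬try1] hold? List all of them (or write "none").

States satisfying try1 ∧ wait1: {s2, s3}.
States satisfying ¬try1: {s5, s6}.
States satisfying A[try1 ∧ wait1 U ¬try1]: {s2, s5, s6}.

{s2, s5, s6}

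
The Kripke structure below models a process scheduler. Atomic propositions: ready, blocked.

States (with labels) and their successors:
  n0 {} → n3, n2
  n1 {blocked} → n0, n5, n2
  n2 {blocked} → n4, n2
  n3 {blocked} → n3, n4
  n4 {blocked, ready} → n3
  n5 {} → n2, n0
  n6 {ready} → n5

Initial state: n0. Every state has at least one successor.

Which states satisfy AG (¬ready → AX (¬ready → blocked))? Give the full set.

States satisfying ¬ready → AX (¬ready → blocked): {n0, n2, n3, n4, n6}.
States satisfying AG (¬ready → AX (¬ready → blocked)): {n0, n2, n3, n4}.

{n0, n2, n3, n4}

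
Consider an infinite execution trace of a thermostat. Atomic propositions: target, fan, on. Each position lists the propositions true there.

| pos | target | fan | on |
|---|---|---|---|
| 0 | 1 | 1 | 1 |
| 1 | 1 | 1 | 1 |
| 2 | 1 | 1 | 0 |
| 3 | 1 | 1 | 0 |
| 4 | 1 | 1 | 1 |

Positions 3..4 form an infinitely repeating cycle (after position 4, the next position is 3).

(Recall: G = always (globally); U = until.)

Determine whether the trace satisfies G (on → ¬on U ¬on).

on → ¬on U ¬on must hold at every position from 0 onward. It fails at position 0, so G (on → ¬on U ¬on) is false.
Positions where on holds: 0, 1, 4.
Check ¬on U ¬on at each: 0→fails, 1→fails, 4→fails.

Does not hold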